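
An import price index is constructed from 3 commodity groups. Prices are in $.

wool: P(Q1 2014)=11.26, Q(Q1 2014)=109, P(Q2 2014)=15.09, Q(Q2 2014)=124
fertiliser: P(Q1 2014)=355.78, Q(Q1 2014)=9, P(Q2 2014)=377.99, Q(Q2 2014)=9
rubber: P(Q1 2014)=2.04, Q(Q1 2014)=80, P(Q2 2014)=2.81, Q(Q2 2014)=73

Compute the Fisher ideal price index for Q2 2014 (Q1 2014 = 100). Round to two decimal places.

115.09

Laspeyres component (base-period weights):
ΣP(Q2 2014)Q(Q1 2014) = 15.09×109 + 377.99×9 + 2.81×80 = 1644.81 + 3401.91 + 224.8 = 5271.52
ΣP(Q1 2014)Q(Q1 2014) = 11.26×109 + 355.78×9 + 2.04×80 = 1227.34 + 3202.02 + 163.2 = 4592.56
L = 5271.52 / 4592.56 × 100 = 114.7839
Paasche component (current-period weights):
ΣP(Q2 2014)Q(Q2 2014) = 15.09×124 + 377.99×9 + 2.81×73 = 1871.16 + 3401.91 + 205.13 = 5478.2
ΣP(Q1 2014)Q(Q2 2014) = 11.26×124 + 355.78×9 + 2.04×73 = 1396.24 + 3202.02 + 148.92 = 4747.18
P = 5478.2 / 4747.18 × 100 = 115.3990
Fisher = √(L × P) = √(114.7839 × 115.3990) = 115.0911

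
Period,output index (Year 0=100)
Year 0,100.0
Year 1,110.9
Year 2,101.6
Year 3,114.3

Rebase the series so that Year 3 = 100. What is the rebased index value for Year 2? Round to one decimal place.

Rebased(Year 2) = 101.6 / 114.3 × 100 = 88.8889

88.9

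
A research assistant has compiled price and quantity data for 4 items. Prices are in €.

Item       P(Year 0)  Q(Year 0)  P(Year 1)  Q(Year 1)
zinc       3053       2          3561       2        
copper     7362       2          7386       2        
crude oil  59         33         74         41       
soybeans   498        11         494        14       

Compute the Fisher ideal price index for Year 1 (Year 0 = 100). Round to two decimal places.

Laspeyres component (base-period weights):
ΣP(Year 1)Q(Year 0) = 3561×2 + 7386×2 + 74×33 + 494×11 = 7122 + 14772 + 2442 + 5434 = 29770
ΣP(Year 0)Q(Year 0) = 3053×2 + 7362×2 + 59×33 + 498×11 = 6106 + 14724 + 1947 + 5478 = 28255
L = 29770 / 28255 × 100 = 105.3619
Paasche component (current-period weights):
ΣP(Year 1)Q(Year 1) = 3561×2 + 7386×2 + 74×41 + 494×14 = 7122 + 14772 + 3034 + 6916 = 31844
ΣP(Year 0)Q(Year 1) = 3053×2 + 7362×2 + 59×41 + 498×14 = 6106 + 14724 + 2419 + 6972 = 30221
P = 31844 / 30221 × 100 = 105.3704
Fisher = √(L × P) = √(105.3619 × 105.3704) = 105.3662

105.37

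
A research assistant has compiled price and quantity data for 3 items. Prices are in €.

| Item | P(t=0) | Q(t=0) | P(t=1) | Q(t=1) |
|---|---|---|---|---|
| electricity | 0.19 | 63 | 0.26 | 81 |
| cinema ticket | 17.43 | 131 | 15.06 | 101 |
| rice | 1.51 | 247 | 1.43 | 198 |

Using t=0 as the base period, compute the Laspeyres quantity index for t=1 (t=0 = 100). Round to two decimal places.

77.76

Laspeyres quantity index uses base-period prices as weights.
ΣP(t=0)·Q(t=1) = 0.19×81 + 17.43×101 + 1.51×198 = 15.39 + 1760.43 + 298.98 = 2074.8
ΣP(t=0)·Q(t=0) = 0.19×63 + 17.43×131 + 1.51×247 = 11.97 + 2283.33 + 372.97 = 2668.27
Index = 2074.8 / 2668.27 × 100 = 77.7582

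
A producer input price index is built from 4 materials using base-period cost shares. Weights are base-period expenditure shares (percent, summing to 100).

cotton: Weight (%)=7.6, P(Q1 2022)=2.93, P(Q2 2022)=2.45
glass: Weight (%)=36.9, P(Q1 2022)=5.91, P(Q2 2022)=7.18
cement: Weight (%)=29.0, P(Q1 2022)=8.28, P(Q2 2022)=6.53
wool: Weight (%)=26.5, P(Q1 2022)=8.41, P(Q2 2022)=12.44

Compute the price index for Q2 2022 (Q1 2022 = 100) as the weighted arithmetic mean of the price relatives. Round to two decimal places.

cotton: 7.6 × (2.45/2.93) = 7.6 × 0.836177 = 6.3549
glass: 36.9 × (7.18/5.91) = 36.9 × 1.214890 = 44.8294
cement: 29.0 × (6.53/8.28) = 29.0 × 0.788647 = 22.8708
wool: 26.5 × (12.44/8.41) = 26.5 × 1.479191 = 39.1986
Index = Σ wᵢ·(p₁ᵢ/p₀ᵢ) = 6.3549 + 44.8294 + 22.8708 + 39.1986 = 113.2537

113.25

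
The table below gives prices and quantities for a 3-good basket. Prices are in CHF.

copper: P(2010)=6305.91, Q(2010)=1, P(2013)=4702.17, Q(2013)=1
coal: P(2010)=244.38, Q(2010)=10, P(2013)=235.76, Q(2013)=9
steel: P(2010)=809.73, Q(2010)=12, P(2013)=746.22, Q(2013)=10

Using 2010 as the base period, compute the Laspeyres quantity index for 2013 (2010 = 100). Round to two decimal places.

89.91

Laspeyres quantity index uses base-period prices as weights.
ΣP(2010)·Q(2013) = 6305.91×1 + 244.38×9 + 809.73×10 = 6305.91 + 2199.42 + 8097.3 = 16602.63
ΣP(2010)·Q(2010) = 6305.91×1 + 244.38×10 + 809.73×12 = 6305.91 + 2443.8 + 9716.76 = 18466.47
Index = 16602.63 / 18466.47 × 100 = 89.9069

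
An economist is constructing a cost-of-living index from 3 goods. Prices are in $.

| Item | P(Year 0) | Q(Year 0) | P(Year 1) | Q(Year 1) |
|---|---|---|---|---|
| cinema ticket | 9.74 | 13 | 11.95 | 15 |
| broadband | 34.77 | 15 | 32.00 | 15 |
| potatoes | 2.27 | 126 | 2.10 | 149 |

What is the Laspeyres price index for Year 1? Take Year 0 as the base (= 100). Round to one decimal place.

Laspeyres price index uses base-period quantities as weights.
ΣP(Year 1)·Q(Year 0) = 11.95×13 + 32.00×15 + 2.10×126 = 155.35 + 480 + 264.6 = 899.95
ΣP(Year 0)·Q(Year 0) = 9.74×13 + 34.77×15 + 2.27×126 = 126.62 + 521.55 + 286.02 = 934.19
Index = 899.95 / 934.19 × 100 = 96.3348

96.3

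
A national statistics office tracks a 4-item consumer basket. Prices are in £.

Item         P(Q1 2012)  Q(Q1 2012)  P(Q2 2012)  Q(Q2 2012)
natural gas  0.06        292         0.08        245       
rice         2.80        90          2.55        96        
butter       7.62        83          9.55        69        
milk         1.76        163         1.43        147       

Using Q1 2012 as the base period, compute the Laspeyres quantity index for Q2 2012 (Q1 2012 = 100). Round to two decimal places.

Laspeyres quantity index uses base-period prices as weights.
ΣP(Q1 2012)·Q(Q2 2012) = 0.06×245 + 2.80×96 + 7.62×69 + 1.76×147 = 14.7 + 268.8 + 525.78 + 258.72 = 1068
ΣP(Q1 2012)·Q(Q1 2012) = 0.06×292 + 2.80×90 + 7.62×83 + 1.76×163 = 17.52 + 252 + 632.46 + 286.88 = 1188.86
Index = 1068 / 1188.86 × 100 = 89.8340

89.83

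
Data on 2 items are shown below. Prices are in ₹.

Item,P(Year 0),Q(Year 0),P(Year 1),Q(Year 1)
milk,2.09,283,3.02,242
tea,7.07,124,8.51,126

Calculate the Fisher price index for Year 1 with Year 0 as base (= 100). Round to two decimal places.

129.60

Laspeyres component (base-period weights):
ΣP(Year 1)Q(Year 0) = 3.02×283 + 8.51×124 = 854.66 + 1055.24 = 1909.9
ΣP(Year 0)Q(Year 0) = 2.09×283 + 7.07×124 = 591.47 + 876.68 = 1468.15
L = 1909.9 / 1468.15 × 100 = 130.0889
Paasche component (current-period weights):
ΣP(Year 1)Q(Year 1) = 3.02×242 + 8.51×126 = 730.84 + 1072.26 = 1803.1
ΣP(Year 0)Q(Year 1) = 2.09×242 + 7.07×126 = 505.78 + 890.82 = 1396.6
P = 1803.1 / 1396.6 × 100 = 129.1064
Fisher = √(L × P) = √(130.0889 × 129.1064) = 129.5967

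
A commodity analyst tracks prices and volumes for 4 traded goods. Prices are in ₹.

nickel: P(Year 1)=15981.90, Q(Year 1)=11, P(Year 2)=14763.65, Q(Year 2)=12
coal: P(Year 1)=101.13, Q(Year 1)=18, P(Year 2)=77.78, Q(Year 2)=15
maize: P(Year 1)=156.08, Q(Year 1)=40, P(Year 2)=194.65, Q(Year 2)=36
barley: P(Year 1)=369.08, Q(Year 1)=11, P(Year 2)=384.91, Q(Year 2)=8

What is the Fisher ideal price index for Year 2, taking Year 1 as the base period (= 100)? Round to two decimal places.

Laspeyres component (base-period weights):
ΣP(Year 2)Q(Year 1) = 14763.65×11 + 77.78×18 + 194.65×40 + 384.91×11 = 162400.15 + 1400.04 + 7786 + 4234.01 = 175820.2
ΣP(Year 1)Q(Year 1) = 15981.90×11 + 101.13×18 + 156.08×40 + 369.08×11 = 175800.9 + 1820.34 + 6243.2 + 4059.88 = 187924.32
L = 175820.2 / 187924.32 × 100 = 93.5590
Paasche component (current-period weights):
ΣP(Year 2)Q(Year 2) = 14763.65×12 + 77.78×15 + 194.65×36 + 384.91×8 = 177163.8 + 1166.7 + 7007.4 + 3079.28 = 188417.18
ΣP(Year 1)Q(Year 2) = 15981.90×12 + 101.13×15 + 156.08×36 + 369.08×8 = 191782.8 + 1516.95 + 5618.88 + 2952.64 = 201871.27
P = 188417.18 / 201871.27 × 100 = 93.3353
Fisher = √(L × P) = √(93.5590 × 93.3353) = 93.4471

93.45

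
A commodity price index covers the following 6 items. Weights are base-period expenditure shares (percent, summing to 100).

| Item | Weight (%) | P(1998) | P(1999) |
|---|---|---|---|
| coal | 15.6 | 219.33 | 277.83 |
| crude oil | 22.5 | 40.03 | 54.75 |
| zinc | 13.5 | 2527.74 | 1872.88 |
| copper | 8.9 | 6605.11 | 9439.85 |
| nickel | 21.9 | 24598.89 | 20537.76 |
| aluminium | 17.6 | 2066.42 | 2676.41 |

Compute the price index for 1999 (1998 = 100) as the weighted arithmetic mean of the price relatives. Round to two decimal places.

coal: 15.6 × (277.83/219.33) = 15.6 × 1.266721 = 19.7609
crude oil: 22.5 × (54.75/40.03) = 22.5 × 1.367724 = 30.7738
zinc: 13.5 × (1872.88/2527.74) = 13.5 × 0.740931 = 10.0026
copper: 8.9 × (9439.85/6605.11) = 8.9 × 1.429174 = 12.7196
nickel: 21.9 × (20537.76/24598.89) = 21.9 × 0.834906 = 18.2844
aluminium: 17.6 × (2676.41/2066.42) = 17.6 × 1.295192 = 22.7954
Index = Σ wᵢ·(p₁ᵢ/p₀ᵢ) = 19.7609 + 30.7738 + 10.0026 + 12.7196 + 18.2844 + 22.7954 = 114.3367

114.34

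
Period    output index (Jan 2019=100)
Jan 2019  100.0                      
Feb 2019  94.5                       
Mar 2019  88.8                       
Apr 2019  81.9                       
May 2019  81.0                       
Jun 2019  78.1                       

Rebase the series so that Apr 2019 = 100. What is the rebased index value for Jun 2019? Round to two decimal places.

Rebased(Jun 2019) = 78.1 / 81.9 × 100 = 95.3602

95.36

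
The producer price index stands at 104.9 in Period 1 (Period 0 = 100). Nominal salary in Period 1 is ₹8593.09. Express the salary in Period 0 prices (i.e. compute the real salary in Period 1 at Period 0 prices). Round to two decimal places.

Real = Nominal ÷ (Index/100) = 8593.09 ÷ (104.9/100)
     = 8593.09 ÷ 1.049 = 8191.6969

8191.70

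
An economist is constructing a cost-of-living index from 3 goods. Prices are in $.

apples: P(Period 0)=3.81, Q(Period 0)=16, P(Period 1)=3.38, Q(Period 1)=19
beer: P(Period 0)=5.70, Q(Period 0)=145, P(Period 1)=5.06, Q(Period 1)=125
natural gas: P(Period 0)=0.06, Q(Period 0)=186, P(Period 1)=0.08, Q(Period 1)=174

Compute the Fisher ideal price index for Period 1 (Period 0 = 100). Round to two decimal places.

89.34

Laspeyres component (base-period weights):
ΣP(Period 1)Q(Period 0) = 3.38×16 + 5.06×145 + 0.08×186 = 54.08 + 733.7 + 14.88 = 802.66
ΣP(Period 0)Q(Period 0) = 3.81×16 + 5.70×145 + 0.06×186 = 60.96 + 826.5 + 11.16 = 898.62
L = 802.66 / 898.62 × 100 = 89.3214
Paasche component (current-period weights):
ΣP(Period 1)Q(Period 1) = 3.38×19 + 5.06×125 + 0.08×174 = 64.22 + 632.5 + 13.92 = 710.64
ΣP(Period 0)Q(Period 1) = 3.81×19 + 5.70×125 + 0.06×174 = 72.39 + 712.5 + 10.44 = 795.33
P = 710.64 / 795.33 × 100 = 89.3516
Fisher = √(L × P) = √(89.3214 × 89.3516) = 89.3365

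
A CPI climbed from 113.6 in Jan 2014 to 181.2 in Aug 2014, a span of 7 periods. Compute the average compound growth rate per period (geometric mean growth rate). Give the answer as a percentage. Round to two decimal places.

Growth factor = (181.2/113.6)^(1/7) = (1.595070)^(1/7) = 1.068977
Growth rate = 1.068977 − 1 = 0.068977 = 6.8977%

6.90%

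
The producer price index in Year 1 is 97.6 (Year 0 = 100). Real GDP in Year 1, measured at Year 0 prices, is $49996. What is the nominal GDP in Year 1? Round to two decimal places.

Nominal = Real × (Index/100) = 49996 × (97.6/100)
        = 49996 × 0.976 = 48796.0960

48796.10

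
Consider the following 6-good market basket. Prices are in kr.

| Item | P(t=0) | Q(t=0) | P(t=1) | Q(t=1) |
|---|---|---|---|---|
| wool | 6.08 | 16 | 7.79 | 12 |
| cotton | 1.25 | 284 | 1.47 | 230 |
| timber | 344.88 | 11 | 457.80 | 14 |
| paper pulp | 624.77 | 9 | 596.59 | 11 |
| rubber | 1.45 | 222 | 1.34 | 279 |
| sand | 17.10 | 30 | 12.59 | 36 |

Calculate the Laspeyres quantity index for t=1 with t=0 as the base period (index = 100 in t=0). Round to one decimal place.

Laspeyres quantity index uses base-period prices as weights.
ΣP(t=0)·Q(t=1) = 6.08×12 + 1.25×230 + 344.88×14 + 624.77×11 + 1.45×279 + 17.10×36 = 72.96 + 287.5 + 4828.32 + 6872.47 + 404.55 + 615.6 = 13081.4
ΣP(t=0)·Q(t=0) = 6.08×16 + 1.25×284 + 344.88×11 + 624.77×9 + 1.45×222 + 17.10×30 = 97.28 + 355 + 3793.68 + 5622.93 + 321.9 + 513 = 10703.79
Index = 13081.4 / 10703.79 × 100 = 122.2128

122.2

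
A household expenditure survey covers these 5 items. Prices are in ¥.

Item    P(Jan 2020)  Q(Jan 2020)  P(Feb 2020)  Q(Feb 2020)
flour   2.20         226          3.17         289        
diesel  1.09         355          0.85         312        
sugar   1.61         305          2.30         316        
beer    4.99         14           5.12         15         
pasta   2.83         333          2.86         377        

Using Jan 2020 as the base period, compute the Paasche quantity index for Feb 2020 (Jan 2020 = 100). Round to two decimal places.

Paasche quantity index uses current-period prices as weights.
ΣP(Feb 2020)·Q(Feb 2020) = 3.17×289 + 0.85×312 + 2.30×316 + 5.12×15 + 2.86×377 = 916.13 + 265.2 + 726.8 + 76.8 + 1078.22 = 3063.15
ΣP(Feb 2020)·Q(Jan 2020) = 3.17×226 + 0.85×355 + 2.30×305 + 5.12×14 + 2.86×333 = 716.42 + 301.75 + 701.5 + 71.68 + 952.38 = 2743.73
Index = 3063.15 / 2743.73 × 100 = 111.6418

111.64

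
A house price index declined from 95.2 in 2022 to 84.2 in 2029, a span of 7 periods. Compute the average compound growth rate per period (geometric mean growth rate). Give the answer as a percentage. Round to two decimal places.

Growth factor = (84.2/95.2)^(1/7) = (0.884454)^(1/7) = 0.982612
Growth rate = 0.982612 − 1 = -0.017388 = -1.7388%

-1.74%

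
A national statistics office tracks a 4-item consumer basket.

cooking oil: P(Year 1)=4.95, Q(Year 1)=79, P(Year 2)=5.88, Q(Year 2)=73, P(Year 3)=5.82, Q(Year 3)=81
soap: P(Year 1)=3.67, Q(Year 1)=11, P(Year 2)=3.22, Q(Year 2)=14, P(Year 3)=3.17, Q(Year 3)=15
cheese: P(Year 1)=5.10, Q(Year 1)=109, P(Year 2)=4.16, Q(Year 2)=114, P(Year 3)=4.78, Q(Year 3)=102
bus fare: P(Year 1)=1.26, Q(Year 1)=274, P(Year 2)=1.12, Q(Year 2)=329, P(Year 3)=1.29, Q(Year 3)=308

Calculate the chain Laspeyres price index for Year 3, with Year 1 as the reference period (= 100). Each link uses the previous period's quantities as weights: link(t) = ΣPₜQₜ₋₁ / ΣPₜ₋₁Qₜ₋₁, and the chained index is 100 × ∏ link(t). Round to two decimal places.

103.30

Link Year 1→Year 2:
ΣP(Year 2)Q(Year 1) = 5.88×79 + 3.22×11 + 4.16×109 + 1.12×274 = 464.52 + 35.42 + 453.44 + 306.88 = 1260.26
ΣP(Year 1)Q(Year 1) = 4.95×79 + 3.67×11 + 5.10×109 + 1.26×274 = 391.05 + 40.37 + 555.9 + 345.24 = 1332.56
link = 1260.26/1332.56 = 0.945744
Link Year 2→Year 3:
ΣP(Year 3)Q(Year 2) = 5.82×73 + 3.17×14 + 4.78×114 + 1.29×329 = 424.86 + 44.38 + 544.92 + 424.41 = 1438.57
ΣP(Year 2)Q(Year 2) = 5.88×73 + 3.22×14 + 4.16×114 + 1.12×329 = 429.24 + 45.08 + 474.24 + 368.48 = 1317.04
link = 1438.57/1317.04 = 1.092275
Chained index = 100 × 0.945744 × 1.092275 = 103.3012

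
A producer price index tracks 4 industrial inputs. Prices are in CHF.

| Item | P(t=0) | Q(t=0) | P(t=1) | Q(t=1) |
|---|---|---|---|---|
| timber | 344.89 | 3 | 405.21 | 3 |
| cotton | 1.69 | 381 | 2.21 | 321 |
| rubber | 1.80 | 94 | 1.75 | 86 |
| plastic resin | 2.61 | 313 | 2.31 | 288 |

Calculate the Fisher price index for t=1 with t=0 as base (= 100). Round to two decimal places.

110.44

Laspeyres component (base-period weights):
ΣP(t=1)Q(t=0) = 405.21×3 + 2.21×381 + 1.75×94 + 2.31×313 = 1215.63 + 842.01 + 164.5 + 723.03 = 2945.17
ΣP(t=0)Q(t=0) = 344.89×3 + 1.69×381 + 1.80×94 + 2.61×313 = 1034.67 + 643.89 + 169.2 + 816.93 = 2664.69
L = 2945.17 / 2664.69 × 100 = 110.5258
Paasche component (current-period weights):
ΣP(t=1)Q(t=1) = 405.21×3 + 2.21×321 + 1.75×86 + 2.31×288 = 1215.63 + 709.41 + 150.5 + 665.28 = 2740.82
ΣP(t=0)Q(t=1) = 344.89×3 + 1.69×321 + 1.80×86 + 2.61×288 = 1034.67 + 542.49 + 154.8 + 751.68 = 2483.64
P = 2740.82 / 2483.64 × 100 = 110.3550
Fisher = √(L × P) = √(110.5258 × 110.3550) = 110.4403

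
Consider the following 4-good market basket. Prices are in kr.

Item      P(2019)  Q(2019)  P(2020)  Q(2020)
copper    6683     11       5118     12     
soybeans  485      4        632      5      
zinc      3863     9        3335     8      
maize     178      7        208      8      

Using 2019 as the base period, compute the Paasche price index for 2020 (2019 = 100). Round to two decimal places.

80.84

Paasche price index uses current-period quantities as weights.
ΣP(2020)·Q(2020) = 5118×12 + 632×5 + 3335×8 + 208×8 = 61416 + 3160 + 26680 + 1664 = 92920
ΣP(2019)·Q(2020) = 6683×12 + 485×5 + 3863×8 + 178×8 = 80196 + 2425 + 30904 + 1424 = 114949
Index = 92920 / 114949 × 100 = 80.8358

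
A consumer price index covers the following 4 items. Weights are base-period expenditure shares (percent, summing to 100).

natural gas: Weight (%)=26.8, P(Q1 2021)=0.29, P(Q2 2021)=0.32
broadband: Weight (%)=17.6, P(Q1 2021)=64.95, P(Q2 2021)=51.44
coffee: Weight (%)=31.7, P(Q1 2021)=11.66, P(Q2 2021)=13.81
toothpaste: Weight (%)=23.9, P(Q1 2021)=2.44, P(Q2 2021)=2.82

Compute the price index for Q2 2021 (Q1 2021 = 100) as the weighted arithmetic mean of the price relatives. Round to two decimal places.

natural gas: 26.8 × (0.32/0.29) = 26.8 × 1.103448 = 29.5724
broadband: 17.6 × (51.44/64.95) = 17.6 × 0.791994 = 13.9391
coffee: 31.7 × (13.81/11.66) = 31.7 × 1.184391 = 37.5452
toothpaste: 23.9 × (2.82/2.44) = 23.9 × 1.155738 = 27.6221
Index = Σ wᵢ·(p₁ᵢ/p₀ᵢ) = 29.5724 + 13.9391 + 37.5452 + 27.6221 = 108.6788

108.68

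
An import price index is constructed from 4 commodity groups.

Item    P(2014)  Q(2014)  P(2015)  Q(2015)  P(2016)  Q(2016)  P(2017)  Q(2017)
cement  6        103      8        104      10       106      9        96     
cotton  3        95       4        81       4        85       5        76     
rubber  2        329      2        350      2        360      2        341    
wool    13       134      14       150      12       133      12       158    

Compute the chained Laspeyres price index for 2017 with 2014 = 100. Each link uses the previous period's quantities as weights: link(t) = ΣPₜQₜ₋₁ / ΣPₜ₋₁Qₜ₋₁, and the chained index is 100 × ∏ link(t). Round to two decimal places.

Link 2014→2015:
ΣP(2015)Q(2014) = 8×103 + 4×95 + 2×329 + 14×134 = 824 + 380 + 658 + 1876 = 3738
ΣP(2014)Q(2014) = 6×103 + 3×95 + 2×329 + 13×134 = 618 + 285 + 658 + 1742 = 3303
link = 3738/3303 = 1.131698
Link 2015→2016:
ΣP(2016)Q(2015) = 10×104 + 4×81 + 2×350 + 12×150 = 1040 + 324 + 700 + 1800 = 3864
ΣP(2015)Q(2015) = 8×104 + 4×81 + 2×350 + 14×150 = 832 + 324 + 700 + 2100 = 3956
link = 3864/3956 = 0.976744
Link 2016→2017:
ΣP(2017)Q(2016) = 9×106 + 5×85 + 2×360 + 12×133 = 954 + 425 + 720 + 1596 = 3695
ΣP(2016)Q(2016) = 10×106 + 4×85 + 2×360 + 12×133 = 1060 + 340 + 720 + 1596 = 3716
link = 3695/3716 = 0.994349
Chained index = 100 × 1.131698 × 0.976744 × 0.994349 = 109.9133

109.91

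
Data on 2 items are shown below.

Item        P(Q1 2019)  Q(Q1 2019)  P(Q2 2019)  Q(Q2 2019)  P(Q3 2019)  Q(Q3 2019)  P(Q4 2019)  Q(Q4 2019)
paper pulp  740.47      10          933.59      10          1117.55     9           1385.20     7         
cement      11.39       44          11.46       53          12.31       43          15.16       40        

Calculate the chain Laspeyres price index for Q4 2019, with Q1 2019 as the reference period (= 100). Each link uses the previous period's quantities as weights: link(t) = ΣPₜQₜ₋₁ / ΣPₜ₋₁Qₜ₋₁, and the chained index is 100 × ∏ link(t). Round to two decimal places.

183.46

Link Q1 2019→Q2 2019:
ΣP(Q2 2019)Q(Q1 2019) = 933.59×10 + 11.46×44 = 9335.9 + 504.24 = 9840.14
ΣP(Q1 2019)Q(Q1 2019) = 740.47×10 + 11.39×44 = 7404.7 + 501.16 = 7905.86
link = 9840.14/7905.86 = 1.244664
Link Q2 2019→Q3 2019:
ΣP(Q3 2019)Q(Q2 2019) = 1117.55×10 + 12.31×53 = 11175.5 + 652.43 = 11827.93
ΣP(Q2 2019)Q(Q2 2019) = 933.59×10 + 11.46×53 = 9335.9 + 607.38 = 9943.28
link = 11827.93/9943.28 = 1.189540
Link Q3 2019→Q4 2019:
ΣP(Q4 2019)Q(Q3 2019) = 1385.20×9 + 15.16×43 = 12466.8 + 651.88 = 13118.68
ΣP(Q3 2019)Q(Q3 2019) = 1117.55×9 + 12.31×43 = 10057.95 + 529.33 = 10587.28
link = 13118.68/10587.28 = 1.239098
Chained index = 100 × 1.244664 × 1.189540 × 1.239098 = 183.4581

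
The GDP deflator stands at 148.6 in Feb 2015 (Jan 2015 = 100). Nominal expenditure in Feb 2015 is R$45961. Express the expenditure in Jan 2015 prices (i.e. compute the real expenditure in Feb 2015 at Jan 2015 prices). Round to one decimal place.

Real = Nominal ÷ (Index/100) = 45961 ÷ (148.6/100)
     = 45961 ÷ 1.486 = 30929.3405

30929.3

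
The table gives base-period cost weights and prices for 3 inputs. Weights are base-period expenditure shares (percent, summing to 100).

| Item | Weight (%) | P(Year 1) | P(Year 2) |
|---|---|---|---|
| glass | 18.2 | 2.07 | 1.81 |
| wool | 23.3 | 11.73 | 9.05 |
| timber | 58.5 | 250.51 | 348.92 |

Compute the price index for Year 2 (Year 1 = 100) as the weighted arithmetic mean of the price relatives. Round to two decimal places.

glass: 18.2 × (1.81/2.07) = 18.2 × 0.874396 = 15.9140
wool: 23.3 × (9.05/11.73) = 23.3 × 0.771526 = 17.9766
timber: 58.5 × (348.92/250.51) = 58.5 × 1.392839 = 81.4811
Index = Σ wᵢ·(p₁ᵢ/p₀ᵢ) = 15.9140 + 17.9766 + 81.4811 = 115.3716

115.37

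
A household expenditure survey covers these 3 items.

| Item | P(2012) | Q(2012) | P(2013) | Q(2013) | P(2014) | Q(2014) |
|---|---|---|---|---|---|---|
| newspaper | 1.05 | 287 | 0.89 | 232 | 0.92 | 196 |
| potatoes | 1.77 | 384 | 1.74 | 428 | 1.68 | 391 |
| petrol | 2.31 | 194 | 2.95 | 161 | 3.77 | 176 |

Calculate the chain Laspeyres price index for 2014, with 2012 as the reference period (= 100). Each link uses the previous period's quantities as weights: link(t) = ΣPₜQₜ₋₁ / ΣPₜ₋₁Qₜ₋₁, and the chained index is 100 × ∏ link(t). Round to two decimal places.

112.98

Link 2012→2013:
ΣP(2013)Q(2012) = 0.89×287 + 1.74×384 + 2.95×194 = 255.43 + 668.16 + 572.3 = 1495.89
ΣP(2012)Q(2012) = 1.05×287 + 1.77×384 + 2.31×194 = 301.35 + 679.68 + 448.14 = 1429.17
link = 1495.89/1429.17 = 1.046684
Link 2013→2014:
ΣP(2014)Q(2013) = 0.92×232 + 1.68×428 + 3.77×161 = 213.44 + 719.04 + 606.97 = 1539.45
ΣP(2013)Q(2013) = 0.89×232 + 1.74×428 + 2.95×161 = 206.48 + 744.72 + 474.95 = 1426.15
link = 1539.45/1426.15 = 1.079445
Chained index = 100 × 1.046684 × 1.079445 = 112.9838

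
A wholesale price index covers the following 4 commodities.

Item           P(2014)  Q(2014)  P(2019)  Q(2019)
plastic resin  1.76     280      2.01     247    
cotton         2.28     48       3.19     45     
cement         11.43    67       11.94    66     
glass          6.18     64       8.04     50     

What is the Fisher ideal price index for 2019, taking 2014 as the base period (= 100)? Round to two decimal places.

Laspeyres component (base-period weights):
ΣP(2019)Q(2014) = 2.01×280 + 3.19×48 + 11.94×67 + 8.04×64 = 562.8 + 153.12 + 799.98 + 514.56 = 2030.46
ΣP(2014)Q(2014) = 1.76×280 + 2.28×48 + 11.43×67 + 6.18×64 = 492.8 + 109.44 + 765.81 + 395.52 = 1763.57
L = 2030.46 / 1763.57 × 100 = 115.1335
Paasche component (current-period weights):
ΣP(2019)Q(2019) = 2.01×247 + 3.19×45 + 11.94×66 + 8.04×50 = 496.47 + 143.55 + 788.04 + 402 = 1830.06
ΣP(2014)Q(2019) = 1.76×247 + 2.28×45 + 11.43×66 + 6.18×50 = 434.72 + 102.6 + 754.38 + 309 = 1600.7
P = 1830.06 / 1600.7 × 100 = 114.3287
Fisher = √(L × P) = √(115.1335 × 114.3287) = 114.7304

114.73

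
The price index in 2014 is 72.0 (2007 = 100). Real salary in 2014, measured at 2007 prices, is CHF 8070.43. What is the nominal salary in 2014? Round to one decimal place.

5810.7

Nominal = Real × (Index/100) = 8070.43 × (72.0/100)
        = 8070.43 × 0.720 = 5810.7096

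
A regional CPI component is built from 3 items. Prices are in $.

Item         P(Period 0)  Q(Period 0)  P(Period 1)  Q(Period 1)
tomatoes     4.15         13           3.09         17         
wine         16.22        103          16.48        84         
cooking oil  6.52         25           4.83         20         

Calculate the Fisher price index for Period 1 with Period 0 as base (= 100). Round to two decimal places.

Laspeyres component (base-period weights):
ΣP(Period 1)Q(Period 0) = 3.09×13 + 16.48×103 + 4.83×25 = 40.17 + 1697.44 + 120.75 = 1858.36
ΣP(Period 0)Q(Period 0) = 4.15×13 + 16.22×103 + 6.52×25 = 53.95 + 1670.66 + 163 = 1887.61
L = 1858.36 / 1887.61 × 100 = 98.4504
Paasche component (current-period weights):
ΣP(Period 1)Q(Period 1) = 3.09×17 + 16.48×84 + 4.83×20 = 52.53 + 1384.32 + 96.6 = 1533.45
ΣP(Period 0)Q(Period 1) = 4.15×17 + 16.22×84 + 6.52×20 = 70.55 + 1362.48 + 130.4 = 1563.43
P = 1533.45 / 1563.43 × 100 = 98.0824
Fisher = √(L × P) = √(98.4504 × 98.0824) = 98.2662

98.27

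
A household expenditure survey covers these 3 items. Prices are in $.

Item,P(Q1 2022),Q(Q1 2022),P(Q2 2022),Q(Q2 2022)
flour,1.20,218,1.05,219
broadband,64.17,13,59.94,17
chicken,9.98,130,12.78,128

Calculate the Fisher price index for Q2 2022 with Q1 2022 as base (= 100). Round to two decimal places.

110.59

Laspeyres component (base-period weights):
ΣP(Q2 2022)Q(Q1 2022) = 1.05×218 + 59.94×13 + 12.78×130 = 228.9 + 779.22 + 1661.4 = 2669.52
ΣP(Q1 2022)Q(Q1 2022) = 1.20×218 + 64.17×13 + 9.98×130 = 261.6 + 834.21 + 1297.4 = 2393.21
L = 2669.52 / 2393.21 × 100 = 111.5456
Paasche component (current-period weights):
ΣP(Q2 2022)Q(Q2 2022) = 1.05×219 + 59.94×17 + 12.78×128 = 229.95 + 1018.98 + 1635.84 = 2884.77
ΣP(Q1 2022)Q(Q2 2022) = 1.20×219 + 64.17×17 + 9.98×128 = 262.8 + 1090.89 + 1277.44 = 2631.13
P = 2884.77 / 2631.13 × 100 = 109.6400
Fisher = √(L × P) = √(111.5456 × 109.6400) = 110.5887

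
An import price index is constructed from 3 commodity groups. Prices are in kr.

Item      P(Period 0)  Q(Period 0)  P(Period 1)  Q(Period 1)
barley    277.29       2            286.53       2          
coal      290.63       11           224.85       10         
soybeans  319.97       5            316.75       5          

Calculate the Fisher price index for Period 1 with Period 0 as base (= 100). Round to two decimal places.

Laspeyres component (base-period weights):
ΣP(Period 1)Q(Period 0) = 286.53×2 + 224.85×11 + 316.75×5 = 573.06 + 2473.35 + 1583.75 = 4630.16
ΣP(Period 0)Q(Period 0) = 277.29×2 + 290.63×11 + 319.97×5 = 554.58 + 3196.93 + 1599.85 = 5351.36
L = 4630.16 / 5351.36 × 100 = 86.5231
Paasche component (current-period weights):
ΣP(Period 1)Q(Period 1) = 286.53×2 + 224.85×10 + 316.75×5 = 573.06 + 2248.5 + 1583.75 = 4405.31
ΣP(Period 0)Q(Period 1) = 277.29×2 + 290.63×10 + 319.97×5 = 554.58 + 2906.3 + 1599.85 = 5060.73
P = 4405.31 / 5060.73 × 100 = 87.0489
Fisher = √(L × P) = √(86.5231 × 87.0489) = 86.7856

86.79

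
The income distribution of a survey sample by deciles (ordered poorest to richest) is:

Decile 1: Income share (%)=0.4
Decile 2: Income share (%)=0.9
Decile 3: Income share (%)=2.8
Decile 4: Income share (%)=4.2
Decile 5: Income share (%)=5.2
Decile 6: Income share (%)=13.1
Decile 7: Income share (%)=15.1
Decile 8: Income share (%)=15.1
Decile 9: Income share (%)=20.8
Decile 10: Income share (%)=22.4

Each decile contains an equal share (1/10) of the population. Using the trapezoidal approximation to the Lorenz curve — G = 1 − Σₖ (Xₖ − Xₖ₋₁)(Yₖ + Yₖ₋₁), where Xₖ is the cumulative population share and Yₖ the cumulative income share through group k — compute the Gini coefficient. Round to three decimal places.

Cumulative income shares Yₖ: 0.0040, 0.0130, 0.0410, 0.0830, 0.1350, 0.2660, 0.4170, 0.5680, 0.7760, 1.0000
Σ (Xₖ−Xₖ₋₁)(Yₖ+Yₖ₋₁) = (1/10)(0.0040+0.0000) + (1/10)(0.0130+0.0040) + (1/10)(0.0410+0.0130) + (1/10)(0.0830+0.0410) + (1/10)(0.1350+0.0830) + (1/10)(0.2660+0.1350) + (1/10)(0.4170+0.2660) + (1/10)(0.5680+0.4170) + (1/10)(0.7760+0.5680) + (1/10)(1.0000+0.7760)
  = 0.0004 + 0.0017 + 0.0054 + 0.0124 + 0.0218 + 0.0401 + 0.0683 + 0.0985 + 0.1344 + 0.1776 = 0.5606
G = 1 − 0.5606 = 0.4394

0.439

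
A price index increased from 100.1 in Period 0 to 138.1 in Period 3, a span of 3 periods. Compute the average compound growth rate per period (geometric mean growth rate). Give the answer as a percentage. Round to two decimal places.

11.32%

Growth factor = (138.1/100.1)^(1/3) = (1.379620)^(1/3) = 1.113234
Growth rate = 1.113234 − 1 = 0.113234 = 11.3234%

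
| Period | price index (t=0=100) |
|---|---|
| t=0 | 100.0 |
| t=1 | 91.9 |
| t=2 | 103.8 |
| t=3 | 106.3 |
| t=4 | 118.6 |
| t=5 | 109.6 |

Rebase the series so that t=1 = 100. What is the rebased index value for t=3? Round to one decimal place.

Rebased(t=3) = 106.3 / 91.9 × 100 = 115.6692

115.7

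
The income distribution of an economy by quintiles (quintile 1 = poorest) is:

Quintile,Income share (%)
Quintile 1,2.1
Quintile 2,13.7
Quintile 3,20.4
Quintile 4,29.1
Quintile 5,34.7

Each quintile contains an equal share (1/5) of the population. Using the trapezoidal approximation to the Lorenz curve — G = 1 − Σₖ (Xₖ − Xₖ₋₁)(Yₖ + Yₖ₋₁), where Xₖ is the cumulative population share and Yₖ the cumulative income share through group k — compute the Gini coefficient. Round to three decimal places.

0.322

Cumulative income shares Yₖ: 0.0210, 0.1580, 0.3620, 0.6530, 1.0000
Σ (Xₖ−Xₖ₋₁)(Yₖ+Yₖ₋₁) = (1/5)(0.0210+0.0000) + (1/5)(0.1580+0.0210) + (1/5)(0.3620+0.1580) + (1/5)(0.6530+0.3620) + (1/5)(1.0000+0.6530)
  = 0.0042 + 0.0358 + 0.1040 + 0.2030 + 0.3306 = 0.6776
G = 1 − 0.6776 = 0.3224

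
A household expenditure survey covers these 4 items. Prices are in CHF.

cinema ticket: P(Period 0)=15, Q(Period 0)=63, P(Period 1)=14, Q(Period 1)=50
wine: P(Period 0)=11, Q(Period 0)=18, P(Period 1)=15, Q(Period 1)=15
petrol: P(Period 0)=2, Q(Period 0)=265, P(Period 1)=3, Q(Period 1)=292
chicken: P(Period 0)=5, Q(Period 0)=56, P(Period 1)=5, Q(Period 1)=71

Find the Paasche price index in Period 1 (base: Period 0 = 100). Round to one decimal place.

Paasche price index uses current-period quantities as weights.
ΣP(Period 1)·Q(Period 1) = 14×50 + 15×15 + 3×292 + 5×71 = 700 + 225 + 876 + 355 = 2156
ΣP(Period 0)·Q(Period 1) = 15×50 + 11×15 + 2×292 + 5×71 = 750 + 165 + 584 + 355 = 1854
Index = 2156 / 1854 × 100 = 116.2891

116.3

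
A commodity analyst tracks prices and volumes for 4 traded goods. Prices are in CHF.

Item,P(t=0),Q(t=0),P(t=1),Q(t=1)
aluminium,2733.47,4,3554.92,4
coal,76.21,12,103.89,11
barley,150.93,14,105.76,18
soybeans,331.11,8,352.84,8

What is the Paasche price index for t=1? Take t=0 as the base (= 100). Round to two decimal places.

117.22

Paasche price index uses current-period quantities as weights.
ΣP(t=1)·Q(t=1) = 3554.92×4 + 103.89×11 + 105.76×18 + 352.84×8 = 14219.68 + 1142.79 + 1903.68 + 2822.72 = 20088.87
ΣP(t=0)·Q(t=1) = 2733.47×4 + 76.21×11 + 150.93×18 + 331.11×8 = 10933.88 + 838.31 + 2716.74 + 2648.88 = 17137.81
Index = 20088.87 / 17137.81 × 100 = 117.2196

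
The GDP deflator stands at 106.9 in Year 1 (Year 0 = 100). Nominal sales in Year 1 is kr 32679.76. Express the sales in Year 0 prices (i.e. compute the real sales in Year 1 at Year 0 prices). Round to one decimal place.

Real = Nominal ÷ (Index/100) = 32679.76 ÷ (106.9/100)
     = 32679.76 ÷ 1.069 = 30570.4022

30570.4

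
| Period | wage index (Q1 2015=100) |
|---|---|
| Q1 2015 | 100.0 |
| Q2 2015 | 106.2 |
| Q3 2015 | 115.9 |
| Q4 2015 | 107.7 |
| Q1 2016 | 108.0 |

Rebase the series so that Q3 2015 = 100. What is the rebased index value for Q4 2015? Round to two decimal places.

Rebased(Q4 2015) = 107.7 / 115.9 × 100 = 92.9249

92.92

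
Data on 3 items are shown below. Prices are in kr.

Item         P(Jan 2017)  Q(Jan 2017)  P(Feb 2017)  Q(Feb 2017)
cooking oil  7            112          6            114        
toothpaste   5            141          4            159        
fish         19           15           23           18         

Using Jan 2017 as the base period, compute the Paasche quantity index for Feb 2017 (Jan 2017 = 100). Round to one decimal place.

109.7

Paasche quantity index uses current-period prices as weights.
ΣP(Feb 2017)·Q(Feb 2017) = 6×114 + 4×159 + 23×18 = 684 + 636 + 414 = 1734
ΣP(Feb 2017)·Q(Jan 2017) = 6×112 + 4×141 + 23×15 = 672 + 564 + 345 = 1581
Index = 1734 / 1581 × 100 = 109.6774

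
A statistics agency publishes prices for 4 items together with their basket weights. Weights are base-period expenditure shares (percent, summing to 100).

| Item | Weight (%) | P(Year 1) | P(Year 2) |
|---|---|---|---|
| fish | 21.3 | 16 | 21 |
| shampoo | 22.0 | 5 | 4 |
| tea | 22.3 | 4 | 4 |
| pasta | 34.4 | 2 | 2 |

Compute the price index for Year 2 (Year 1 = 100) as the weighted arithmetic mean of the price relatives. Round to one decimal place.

fish: 21.3 × (21/16) = 21.3 × 1.312500 = 27.9563
shampoo: 22.0 × (4/5) = 22.0 × 0.800000 = 17.6000
tea: 22.3 × (4/4) = 22.3 × 1.000000 = 22.3000
pasta: 34.4 × (2/2) = 34.4 × 1.000000 = 34.4000
Index = Σ wᵢ·(p₁ᵢ/p₀ᵢ) = 27.9563 + 17.6000 + 22.3000 + 34.4000 = 102.2562

102.3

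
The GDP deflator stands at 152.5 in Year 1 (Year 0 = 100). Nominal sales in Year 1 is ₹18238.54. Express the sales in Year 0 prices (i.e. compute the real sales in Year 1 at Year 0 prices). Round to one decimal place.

11959.7

Real = Nominal ÷ (Index/100) = 18238.54 ÷ (152.5/100)
     = 18238.54 ÷ 1.525 = 11959.6984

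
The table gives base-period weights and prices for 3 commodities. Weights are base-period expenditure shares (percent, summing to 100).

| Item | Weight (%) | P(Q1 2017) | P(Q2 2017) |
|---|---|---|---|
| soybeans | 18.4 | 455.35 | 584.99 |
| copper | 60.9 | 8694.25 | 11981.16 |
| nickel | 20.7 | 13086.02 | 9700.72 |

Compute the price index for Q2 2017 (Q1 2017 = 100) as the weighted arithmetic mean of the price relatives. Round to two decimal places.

122.91

soybeans: 18.4 × (584.99/455.35) = 18.4 × 1.284704 = 23.6386
copper: 60.9 × (11981.16/8694.25) = 60.9 × 1.378056 = 83.9236
nickel: 20.7 × (9700.72/13086.02) = 20.7 × 0.741304 = 15.3450
Index = Σ wᵢ·(p₁ᵢ/p₀ᵢ) = 23.6386 + 83.9236 + 15.3450 = 122.9071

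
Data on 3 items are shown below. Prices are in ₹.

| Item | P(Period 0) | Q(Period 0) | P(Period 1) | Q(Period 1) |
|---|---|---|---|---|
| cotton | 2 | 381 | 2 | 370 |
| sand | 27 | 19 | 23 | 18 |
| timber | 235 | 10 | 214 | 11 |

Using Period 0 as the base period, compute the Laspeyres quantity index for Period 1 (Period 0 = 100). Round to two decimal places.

Laspeyres quantity index uses base-period prices as weights.
ΣP(Period 0)·Q(Period 1) = 2×370 + 27×18 + 235×11 = 740 + 486 + 2585 = 3811
ΣP(Period 0)·Q(Period 0) = 2×381 + 27×19 + 235×10 = 762 + 513 + 2350 = 3625
Index = 3811 / 3625 × 100 = 105.1310

105.13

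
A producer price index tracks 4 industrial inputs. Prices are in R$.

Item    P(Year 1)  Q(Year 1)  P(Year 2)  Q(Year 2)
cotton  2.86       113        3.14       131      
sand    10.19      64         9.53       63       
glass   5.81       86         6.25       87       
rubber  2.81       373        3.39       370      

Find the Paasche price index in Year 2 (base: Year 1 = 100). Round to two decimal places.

109.68

Paasche price index uses current-period quantities as weights.
ΣP(Year 2)·Q(Year 2) = 3.14×131 + 9.53×63 + 6.25×87 + 3.39×370 = 411.34 + 600.39 + 543.75 + 1254.3 = 2809.78
ΣP(Year 1)·Q(Year 2) = 2.86×131 + 10.19×63 + 5.81×87 + 2.81×370 = 374.66 + 641.97 + 505.47 + 1039.7 = 2561.8
Index = 2809.78 / 2561.8 × 100 = 109.6799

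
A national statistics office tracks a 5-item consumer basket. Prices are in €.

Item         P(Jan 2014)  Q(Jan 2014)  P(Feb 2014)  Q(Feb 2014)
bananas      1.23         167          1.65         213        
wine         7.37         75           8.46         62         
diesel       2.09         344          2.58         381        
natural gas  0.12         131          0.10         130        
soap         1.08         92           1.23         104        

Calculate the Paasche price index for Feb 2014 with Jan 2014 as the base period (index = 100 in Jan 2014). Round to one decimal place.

Paasche price index uses current-period quantities as weights.
ΣP(Feb 2014)·Q(Feb 2014) = 1.65×213 + 8.46×62 + 2.58×381 + 0.10×130 + 1.23×104 = 351.45 + 524.52 + 982.98 + 13 + 127.92 = 1999.87
ΣP(Jan 2014)·Q(Feb 2014) = 1.23×213 + 7.37×62 + 2.09×381 + 0.12×130 + 1.08×104 = 261.99 + 456.94 + 796.29 + 15.6 + 112.32 = 1643.14
Index = 1999.87 / 1643.14 × 100 = 121.7103

121.7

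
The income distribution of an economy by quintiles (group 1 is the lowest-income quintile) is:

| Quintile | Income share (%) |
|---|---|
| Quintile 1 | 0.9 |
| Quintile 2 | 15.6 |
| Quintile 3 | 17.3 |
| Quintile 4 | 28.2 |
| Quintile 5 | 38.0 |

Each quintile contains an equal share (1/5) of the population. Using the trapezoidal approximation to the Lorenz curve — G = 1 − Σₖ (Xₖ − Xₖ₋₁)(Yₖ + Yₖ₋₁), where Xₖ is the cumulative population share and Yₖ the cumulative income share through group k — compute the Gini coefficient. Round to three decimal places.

0.347

Cumulative income shares Yₖ: 0.0090, 0.1650, 0.3380, 0.6200, 1.0000
Σ (Xₖ−Xₖ₋₁)(Yₖ+Yₖ₋₁) = (1/5)(0.0090+0.0000) + (1/5)(0.1650+0.0090) + (1/5)(0.3380+0.1650) + (1/5)(0.6200+0.3380) + (1/5)(1.0000+0.6200)
  = 0.0018 + 0.0348 + 0.1006 + 0.1916 + 0.3240 = 0.6528
G = 1 − 0.6528 = 0.3472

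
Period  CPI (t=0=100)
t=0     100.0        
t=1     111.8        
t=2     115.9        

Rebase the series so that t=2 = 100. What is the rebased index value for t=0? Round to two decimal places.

86.28

Rebased(t=0) = 100.0 / 115.9 × 100 = 86.2813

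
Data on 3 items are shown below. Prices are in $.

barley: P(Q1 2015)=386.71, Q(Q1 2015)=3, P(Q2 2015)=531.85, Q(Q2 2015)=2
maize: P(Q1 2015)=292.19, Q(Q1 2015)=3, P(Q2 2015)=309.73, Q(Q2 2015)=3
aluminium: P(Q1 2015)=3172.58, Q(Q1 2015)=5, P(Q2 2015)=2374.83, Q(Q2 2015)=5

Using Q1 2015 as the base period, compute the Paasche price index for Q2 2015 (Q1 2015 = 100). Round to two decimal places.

Paasche price index uses current-period quantities as weights.
ΣP(Q2 2015)·Q(Q2 2015) = 531.85×2 + 309.73×3 + 2374.83×5 = 1063.7 + 929.19 + 11874.15 = 13867.04
ΣP(Q1 2015)·Q(Q2 2015) = 386.71×2 + 292.19×3 + 3172.58×5 = 773.42 + 876.57 + 15862.9 = 17512.89
Index = 13867.04 / 17512.89 × 100 = 79.1819

79.18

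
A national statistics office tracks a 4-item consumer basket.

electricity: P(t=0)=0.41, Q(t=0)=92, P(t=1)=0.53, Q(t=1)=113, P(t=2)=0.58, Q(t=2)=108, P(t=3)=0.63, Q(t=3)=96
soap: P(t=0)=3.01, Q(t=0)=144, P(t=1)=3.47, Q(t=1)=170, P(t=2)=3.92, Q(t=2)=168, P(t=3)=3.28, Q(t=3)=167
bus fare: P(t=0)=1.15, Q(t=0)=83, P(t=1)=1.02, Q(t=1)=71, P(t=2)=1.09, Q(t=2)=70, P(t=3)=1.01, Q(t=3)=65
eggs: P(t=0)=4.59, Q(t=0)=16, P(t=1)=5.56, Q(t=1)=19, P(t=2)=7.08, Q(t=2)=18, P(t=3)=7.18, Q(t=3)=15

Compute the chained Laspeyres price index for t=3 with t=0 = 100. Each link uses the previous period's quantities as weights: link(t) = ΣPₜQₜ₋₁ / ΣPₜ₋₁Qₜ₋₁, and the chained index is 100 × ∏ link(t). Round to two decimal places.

113.89

Link t=0→t=1:
ΣP(t=1)Q(t=0) = 0.53×92 + 3.47×144 + 1.02×83 + 5.56×16 = 48.76 + 499.68 + 84.66 + 88.96 = 722.06
ΣP(t=0)Q(t=0) = 0.41×92 + 3.01×144 + 1.15×83 + 4.59×16 = 37.72 + 433.44 + 95.45 + 73.44 = 640.05
link = 722.06/640.05 = 1.128131
Link t=1→t=2:
ΣP(t=2)Q(t=1) = 0.58×113 + 3.92×170 + 1.09×71 + 7.08×19 = 65.54 + 666.4 + 77.39 + 134.52 = 943.85
ΣP(t=1)Q(t=1) = 0.53×113 + 3.47×170 + 1.02×71 + 5.56×19 = 59.89 + 589.9 + 72.42 + 105.64 = 827.85
link = 943.85/827.85 = 1.140122
Link t=2→t=3:
ΣP(t=3)Q(t=2) = 0.63×108 + 3.28×168 + 1.01×70 + 7.18×18 = 68.04 + 551.04 + 70.7 + 129.24 = 819.02
ΣP(t=2)Q(t=2) = 0.58×108 + 3.92×168 + 1.09×70 + 7.08×18 = 62.64 + 658.56 + 76.3 + 127.44 = 924.94
link = 819.02/924.94 = 0.885484
Chained index = 100 × 1.128131 × 1.140122 × 0.885484 = 113.8916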